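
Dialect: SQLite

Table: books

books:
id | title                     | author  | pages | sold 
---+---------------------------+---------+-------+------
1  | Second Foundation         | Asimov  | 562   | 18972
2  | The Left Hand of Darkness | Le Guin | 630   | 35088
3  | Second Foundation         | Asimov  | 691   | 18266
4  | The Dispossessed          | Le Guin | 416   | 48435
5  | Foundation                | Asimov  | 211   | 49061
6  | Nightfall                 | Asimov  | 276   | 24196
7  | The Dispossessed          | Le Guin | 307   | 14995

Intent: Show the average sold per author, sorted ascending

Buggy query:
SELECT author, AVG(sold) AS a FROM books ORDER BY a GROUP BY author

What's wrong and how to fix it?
Bug: ORDER BY appears before GROUP BY; SQL clause order requires GROUP BY first

Fix: Reorder: SELECT … FROM … GROUP BY … ORDER BY …

Corrected query:
SELECT author, AVG(sold) AS a FROM books GROUP BY author ORDER BY a

Result:
author  | a           
--------+-------------
Asimov  | 27623.75    
Le Guin | 32839.333333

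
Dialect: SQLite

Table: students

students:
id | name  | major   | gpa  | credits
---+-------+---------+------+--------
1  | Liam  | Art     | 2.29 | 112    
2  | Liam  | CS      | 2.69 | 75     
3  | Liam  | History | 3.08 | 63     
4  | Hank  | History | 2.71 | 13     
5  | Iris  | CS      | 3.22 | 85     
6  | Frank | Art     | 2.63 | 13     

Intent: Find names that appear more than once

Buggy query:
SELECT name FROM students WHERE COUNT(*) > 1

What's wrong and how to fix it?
Bug: COUNT(*) is an aggregate and cannot be used in WHERE

Fix: GROUP BY name, then filter groups with HAVING COUNT(*) > 1

Corrected query:
SELECT name FROM students GROUP BY name HAVING COUNT(*) > 1

Result:
name
----
Liam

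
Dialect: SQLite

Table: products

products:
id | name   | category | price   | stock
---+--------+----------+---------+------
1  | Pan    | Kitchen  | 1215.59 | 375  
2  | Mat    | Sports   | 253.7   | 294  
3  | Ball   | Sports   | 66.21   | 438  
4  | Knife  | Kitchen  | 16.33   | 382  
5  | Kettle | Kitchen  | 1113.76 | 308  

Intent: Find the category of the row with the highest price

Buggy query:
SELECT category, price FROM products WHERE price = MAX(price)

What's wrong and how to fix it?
Bug: WHERE is evaluated per row; an aggregate over the whole table isn't defined there

Fix: Use a subquery: WHERE price = (SELECT MAX(price) FROM products)

Corrected query:
SELECT category, price FROM products WHERE price = (SELECT MAX(price) FROM products)

Result:
category | price  
---------+--------
Kitchen  | 1215.59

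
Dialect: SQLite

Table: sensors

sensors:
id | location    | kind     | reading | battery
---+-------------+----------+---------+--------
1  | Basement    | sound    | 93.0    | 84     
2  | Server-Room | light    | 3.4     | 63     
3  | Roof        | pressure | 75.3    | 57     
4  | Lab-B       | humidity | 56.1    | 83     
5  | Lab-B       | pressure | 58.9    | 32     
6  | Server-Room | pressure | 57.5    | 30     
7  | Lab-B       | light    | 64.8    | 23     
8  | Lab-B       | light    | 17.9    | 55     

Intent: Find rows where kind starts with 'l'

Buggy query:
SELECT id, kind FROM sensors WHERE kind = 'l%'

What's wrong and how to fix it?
Bug: Wildcards only work with LIKE; '=' treats '%' as a literal character

Fix: Use LIKE for wildcard pattern matching

Corrected query:
SELECT id, kind FROM sensors WHERE kind LIKE 'l%'

Result:
id | kind 
---+------
2  | light
7  | light
8  | light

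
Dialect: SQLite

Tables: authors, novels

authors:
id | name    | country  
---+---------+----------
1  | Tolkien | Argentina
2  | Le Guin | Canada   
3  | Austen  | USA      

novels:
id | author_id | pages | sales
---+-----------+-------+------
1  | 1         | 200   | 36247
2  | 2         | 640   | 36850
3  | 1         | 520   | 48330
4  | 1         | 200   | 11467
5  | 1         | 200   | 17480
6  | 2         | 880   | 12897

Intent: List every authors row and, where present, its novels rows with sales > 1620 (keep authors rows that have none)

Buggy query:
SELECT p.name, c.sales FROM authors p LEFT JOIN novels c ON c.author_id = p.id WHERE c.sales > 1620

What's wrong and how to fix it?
Bug: A WHERE condition on the right-hand table after LEFT JOIN drops unmatched parents

Fix: Put 'c.sales > 1620' in the JOIN's ON clause instead of WHERE

Corrected query:
SELECT p.name, c.sales FROM authors p LEFT JOIN novels c ON c.author_id = p.id AND c.sales > 1620

Result:
name    | sales
--------+------
Tolkien | 11467
Tolkien | 17480
Tolkien | 36247
Tolkien | 48330
Le Guin | 12897
Le Guin | 36850
Austen  | NULL 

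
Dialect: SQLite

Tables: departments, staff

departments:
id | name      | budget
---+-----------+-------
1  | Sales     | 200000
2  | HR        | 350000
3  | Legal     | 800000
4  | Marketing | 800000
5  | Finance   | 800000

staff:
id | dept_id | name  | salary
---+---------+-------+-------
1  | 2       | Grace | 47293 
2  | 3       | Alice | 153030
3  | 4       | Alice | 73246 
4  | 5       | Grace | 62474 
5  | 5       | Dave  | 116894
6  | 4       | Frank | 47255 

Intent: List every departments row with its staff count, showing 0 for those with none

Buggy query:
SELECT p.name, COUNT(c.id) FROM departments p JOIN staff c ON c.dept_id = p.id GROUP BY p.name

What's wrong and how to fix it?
Bug: INNER JOIN drops departments rows that have no matching staff rows

Fix: Use LEFT JOIN so parents without children still appear (COUNT(c.id) gives 0)

Corrected query:
SELECT p.name, COUNT(c.id) FROM departments p LEFT JOIN staff c ON c.dept_id = p.id GROUP BY p.name

Result:
name      | COUNT(c.id)
----------+------------
Finance   | 2          
HR        | 1          
Legal     | 1          
Marketing | 2          
Sales     | 0          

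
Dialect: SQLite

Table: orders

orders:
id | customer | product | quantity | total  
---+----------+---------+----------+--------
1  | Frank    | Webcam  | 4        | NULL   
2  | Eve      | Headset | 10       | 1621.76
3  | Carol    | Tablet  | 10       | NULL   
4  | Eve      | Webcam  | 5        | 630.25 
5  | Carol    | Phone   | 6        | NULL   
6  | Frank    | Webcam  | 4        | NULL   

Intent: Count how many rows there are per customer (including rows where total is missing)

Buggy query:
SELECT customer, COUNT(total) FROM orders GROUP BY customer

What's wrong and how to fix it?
Bug: COUNT(column) counts non-NULL values only; rows with NULL total aren't counted

Fix: Use COUNT(*) to count all rows regardless of NULL

Corrected query:
SELECT customer, COUNT(*) FROM orders GROUP BY customer

Result:
customer | COUNT(*)
---------+---------
Carol    | 2       
Eve      | 2       
Frank    | 2       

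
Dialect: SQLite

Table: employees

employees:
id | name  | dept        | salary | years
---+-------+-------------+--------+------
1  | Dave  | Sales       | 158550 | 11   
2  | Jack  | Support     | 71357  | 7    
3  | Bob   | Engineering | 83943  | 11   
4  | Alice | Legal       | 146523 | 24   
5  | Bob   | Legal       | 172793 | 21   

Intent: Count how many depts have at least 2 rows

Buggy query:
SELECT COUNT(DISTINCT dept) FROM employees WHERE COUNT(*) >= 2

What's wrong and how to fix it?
Bug: WHERE filters individual rows, not groups, so a group-level COUNT is invalid there

Fix: Group first with HAVING COUNT(*) >= 2, then COUNT the resulting groups

Corrected query:
SELECT COUNT(*) FROM (SELECT dept FROM employees GROUP BY dept HAVING COUNT(*) >= 2)

Result:
COUNT(*)
--------
1       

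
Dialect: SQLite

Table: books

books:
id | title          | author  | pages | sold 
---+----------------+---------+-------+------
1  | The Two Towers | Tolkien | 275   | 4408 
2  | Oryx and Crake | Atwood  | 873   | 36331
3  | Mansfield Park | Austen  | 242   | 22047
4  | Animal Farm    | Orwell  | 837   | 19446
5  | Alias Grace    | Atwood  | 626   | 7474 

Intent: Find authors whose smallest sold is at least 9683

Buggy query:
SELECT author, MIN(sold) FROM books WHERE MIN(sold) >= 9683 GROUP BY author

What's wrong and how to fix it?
Bug: MIN() in WHERE is a misuse of aggregate

Fix: Use HAVING for the per-group MIN condition

Corrected query:
SELECT author, MIN(sold) FROM books GROUP BY author HAVING MIN(sold) >= 9683

Result:
author | MIN(sold)
-------+----------
Austen | 22047    
Orwell | 19446    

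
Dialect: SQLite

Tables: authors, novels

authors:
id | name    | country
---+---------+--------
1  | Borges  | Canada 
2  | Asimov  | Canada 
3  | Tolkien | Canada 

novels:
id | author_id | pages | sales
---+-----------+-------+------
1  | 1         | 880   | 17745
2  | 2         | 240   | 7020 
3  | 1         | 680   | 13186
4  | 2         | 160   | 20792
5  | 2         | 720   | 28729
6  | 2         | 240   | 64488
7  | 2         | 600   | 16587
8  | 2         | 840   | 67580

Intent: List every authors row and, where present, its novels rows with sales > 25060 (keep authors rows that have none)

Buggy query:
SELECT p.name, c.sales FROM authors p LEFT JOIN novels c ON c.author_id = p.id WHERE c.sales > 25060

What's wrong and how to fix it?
Bug: A WHERE condition on the right-hand table after LEFT JOIN drops unmatched parents

Fix: Move the right-table condition into the ON clause so unmatched parents are kept

Corrected query:
SELECT p.name, c.sales FROM authors p LEFT JOIN novels c ON c.author_id = p.id AND c.sales > 25060

Result:
name    | sales
--------+------
Borges  | NULL 
Asimov  | 28729
Asimov  | 64488
Asimov  | 67580
Tolkien | NULL 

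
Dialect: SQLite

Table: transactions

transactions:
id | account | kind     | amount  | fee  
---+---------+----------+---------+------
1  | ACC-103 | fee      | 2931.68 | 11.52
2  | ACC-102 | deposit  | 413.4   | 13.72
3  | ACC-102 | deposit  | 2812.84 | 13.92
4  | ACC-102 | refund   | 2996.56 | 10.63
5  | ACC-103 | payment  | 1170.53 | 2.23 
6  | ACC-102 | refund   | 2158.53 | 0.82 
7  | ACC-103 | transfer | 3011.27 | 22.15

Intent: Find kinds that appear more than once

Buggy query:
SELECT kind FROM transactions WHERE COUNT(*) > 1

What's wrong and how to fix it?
Bug: COUNT(*) is an aggregate and cannot be used in WHERE

Fix: GROUP BY kind, then filter groups with HAVING COUNT(*) > 1

Corrected query:
SELECT kind FROM transactions GROUP BY kind HAVING COUNT(*) > 1

Result:
kind   
-------
deposit
refund 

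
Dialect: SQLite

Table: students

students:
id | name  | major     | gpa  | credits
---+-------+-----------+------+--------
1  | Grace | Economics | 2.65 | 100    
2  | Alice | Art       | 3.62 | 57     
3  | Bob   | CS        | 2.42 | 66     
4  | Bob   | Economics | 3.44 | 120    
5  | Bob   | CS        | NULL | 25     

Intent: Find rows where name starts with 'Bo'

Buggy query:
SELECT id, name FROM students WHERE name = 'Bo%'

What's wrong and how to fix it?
Bug: '=' compares the literal string including the % character; pattern matching needs LIKE

Fix: Use LIKE for wildcard pattern matching

Corrected query:
SELECT id, name FROM students WHERE name LIKE 'Bo%'

Result:
id | name
---+-----
3  | Bob 
4  | Bob 
5  | Bob 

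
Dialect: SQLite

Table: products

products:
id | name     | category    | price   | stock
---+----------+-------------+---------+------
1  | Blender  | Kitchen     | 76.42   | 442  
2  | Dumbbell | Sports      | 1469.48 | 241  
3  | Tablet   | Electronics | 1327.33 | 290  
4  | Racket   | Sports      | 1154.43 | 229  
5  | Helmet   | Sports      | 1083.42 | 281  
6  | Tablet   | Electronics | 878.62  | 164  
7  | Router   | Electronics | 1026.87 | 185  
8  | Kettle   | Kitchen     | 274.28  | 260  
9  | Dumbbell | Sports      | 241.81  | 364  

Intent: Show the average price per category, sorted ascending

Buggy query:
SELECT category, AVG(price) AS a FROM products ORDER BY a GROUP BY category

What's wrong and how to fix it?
Bug: GROUP BY must precede ORDER BY

Fix: Reorder: SELECT … FROM … GROUP BY … ORDER BY …

Corrected query:
SELECT category, AVG(price) AS a FROM products GROUP BY category ORDER BY a

Result:
category    | a          
------------+------------
Kitchen     | 175.35     
Sports      | 987.285    
Electronics | 1077.606667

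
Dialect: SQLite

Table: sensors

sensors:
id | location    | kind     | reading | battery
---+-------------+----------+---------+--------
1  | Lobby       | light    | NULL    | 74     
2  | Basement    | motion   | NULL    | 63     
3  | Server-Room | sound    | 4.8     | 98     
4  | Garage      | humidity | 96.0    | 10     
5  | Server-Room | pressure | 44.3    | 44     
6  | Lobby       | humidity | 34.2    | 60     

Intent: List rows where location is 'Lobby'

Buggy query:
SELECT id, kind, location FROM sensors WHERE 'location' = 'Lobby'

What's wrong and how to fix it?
Bug: 'location' in single quotes is a string literal, not the column; the comparison is literal-vs-literal and never true

Fix: Remove the quotes around the column name (or use double quotes for an identifier)

Corrected query:
SELECT id, kind, location FROM sensors WHERE location = 'Lobby'

Result:
id | kind     | location
---+----------+---------
1  | light    | Lobby   
6  | humidity | Lobby   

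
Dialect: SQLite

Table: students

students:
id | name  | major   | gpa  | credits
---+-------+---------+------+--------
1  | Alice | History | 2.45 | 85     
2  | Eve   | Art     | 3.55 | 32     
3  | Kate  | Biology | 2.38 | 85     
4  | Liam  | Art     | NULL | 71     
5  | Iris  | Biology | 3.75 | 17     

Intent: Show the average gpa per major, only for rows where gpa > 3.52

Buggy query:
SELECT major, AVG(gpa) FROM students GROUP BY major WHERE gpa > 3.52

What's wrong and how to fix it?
Bug: WHERE cannot follow GROUP BY

Fix: Place WHERE between FROM and GROUP BY

Corrected query:
SELECT major, AVG(gpa) FROM students WHERE gpa > 3.52 GROUP BY major

Result:
major   | AVG(gpa)
--------+---------
Art     | 3.55    
Biology | 3.75    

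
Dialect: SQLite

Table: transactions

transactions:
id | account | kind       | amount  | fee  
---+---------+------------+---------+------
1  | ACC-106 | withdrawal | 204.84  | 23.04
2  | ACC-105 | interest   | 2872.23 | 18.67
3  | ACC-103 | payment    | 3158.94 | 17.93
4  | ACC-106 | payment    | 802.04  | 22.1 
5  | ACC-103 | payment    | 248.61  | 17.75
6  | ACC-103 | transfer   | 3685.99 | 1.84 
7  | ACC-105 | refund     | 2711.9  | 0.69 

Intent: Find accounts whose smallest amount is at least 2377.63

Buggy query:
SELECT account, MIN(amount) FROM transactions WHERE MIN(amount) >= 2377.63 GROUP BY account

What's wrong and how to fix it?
Bug: Aggregates like MIN are computed per group after WHERE runs

Fix: Replace WHERE with HAVING after the GROUP BY

Corrected query:
SELECT account, MIN(amount) FROM transactions GROUP BY account HAVING MIN(amount) >= 2377.63

Result:
account | MIN(amount)
--------+------------
ACC-105 | 2711.9     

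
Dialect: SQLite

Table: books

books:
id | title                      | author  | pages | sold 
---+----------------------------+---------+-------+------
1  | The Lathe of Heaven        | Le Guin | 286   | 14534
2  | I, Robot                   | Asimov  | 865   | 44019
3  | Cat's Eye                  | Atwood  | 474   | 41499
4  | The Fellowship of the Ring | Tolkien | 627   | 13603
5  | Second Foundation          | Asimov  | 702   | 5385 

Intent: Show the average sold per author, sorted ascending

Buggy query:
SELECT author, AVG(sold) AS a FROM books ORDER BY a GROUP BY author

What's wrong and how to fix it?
Bug: ORDER BY appears before GROUP BY; SQL clause order requires GROUP BY first

Fix: Move ORDER BY to the end, after GROUP BY

Corrected query:
SELECT author, AVG(sold) AS a FROM books GROUP BY author ORDER BY a

Result:
author  | a    
--------+------
Tolkien | 13603
Le Guin | 14534
Asimov  | 24702
Atwood  | 41499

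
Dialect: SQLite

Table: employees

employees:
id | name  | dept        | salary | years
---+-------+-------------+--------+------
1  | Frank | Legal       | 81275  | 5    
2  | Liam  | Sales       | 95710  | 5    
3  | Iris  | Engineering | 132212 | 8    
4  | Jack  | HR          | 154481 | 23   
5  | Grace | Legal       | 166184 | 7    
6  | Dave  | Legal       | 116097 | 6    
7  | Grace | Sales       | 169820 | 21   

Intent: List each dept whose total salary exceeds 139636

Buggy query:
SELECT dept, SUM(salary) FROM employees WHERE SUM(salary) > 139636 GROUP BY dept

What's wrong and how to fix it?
Bug: WHERE runs before GROUP BY, so aggregates aren't available there

Fix: Use HAVING (which filters groups after aggregation) instead of WHERE

Corrected query:
SELECT dept, SUM(salary) FROM employees GROUP BY dept HAVING SUM(salary) > 139636

Result:
dept  | SUM(salary)
------+------------
HR    | 154481     
Legal | 363556     
Sales | 265530     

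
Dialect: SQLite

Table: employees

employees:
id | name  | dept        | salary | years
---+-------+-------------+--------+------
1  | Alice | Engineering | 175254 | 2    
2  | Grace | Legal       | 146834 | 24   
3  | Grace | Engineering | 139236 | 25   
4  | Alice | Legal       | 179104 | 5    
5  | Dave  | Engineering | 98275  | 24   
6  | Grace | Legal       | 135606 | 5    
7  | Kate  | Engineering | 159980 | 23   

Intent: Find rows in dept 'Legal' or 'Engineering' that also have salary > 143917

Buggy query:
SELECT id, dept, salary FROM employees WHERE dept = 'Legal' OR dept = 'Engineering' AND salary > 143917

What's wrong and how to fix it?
Bug: AND binds tighter than OR, so this parses as dept = 'Legal' OR (dept = 'Engineering' AND salary > 143917)

Fix: Group the OR with parentheses (or use IN), then AND the threshold

Corrected query:
SELECT id, dept, salary FROM employees WHERE (dept = 'Legal' OR dept = 'Engineering') AND salary > 143917

Result:
id | dept        | salary
---+-------------+-------
1  | Engineering | 175254
2  | Legal       | 146834
4  | Legal       | 179104
7  | Engineering | 159980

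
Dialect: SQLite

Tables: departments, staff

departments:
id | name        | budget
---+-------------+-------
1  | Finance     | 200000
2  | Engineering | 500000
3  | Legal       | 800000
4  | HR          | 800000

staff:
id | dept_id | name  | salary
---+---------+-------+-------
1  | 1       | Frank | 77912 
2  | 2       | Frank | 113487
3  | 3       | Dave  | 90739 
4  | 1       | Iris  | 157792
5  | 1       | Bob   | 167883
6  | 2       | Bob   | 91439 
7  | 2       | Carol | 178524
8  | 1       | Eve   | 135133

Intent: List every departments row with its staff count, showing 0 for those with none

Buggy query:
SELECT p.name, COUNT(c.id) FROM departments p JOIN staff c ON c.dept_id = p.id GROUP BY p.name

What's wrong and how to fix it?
Bug: An inner join excludes parents with zero children

Fix: Switch to LEFT JOIN to retain unmatched parent rows

Corrected query:
SELECT p.name, COUNT(c.id) FROM departments p LEFT JOIN staff c ON c.dept_id = p.id GROUP BY p.name

Result:
name        | COUNT(c.id)
------------+------------
Engineering | 3          
Finance     | 4          
HR          | 0          
Legal       | 1          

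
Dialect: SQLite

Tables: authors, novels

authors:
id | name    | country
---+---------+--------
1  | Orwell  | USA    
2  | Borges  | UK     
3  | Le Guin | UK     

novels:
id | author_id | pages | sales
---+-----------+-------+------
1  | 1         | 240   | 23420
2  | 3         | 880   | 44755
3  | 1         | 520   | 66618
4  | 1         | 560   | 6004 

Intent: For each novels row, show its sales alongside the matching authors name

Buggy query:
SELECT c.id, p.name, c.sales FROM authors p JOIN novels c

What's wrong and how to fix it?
Bug: Missing join condition: each novels row is matched to all authors rows instead of just its own

Fix: Specify the join condition linking the foreign key to the parent id

Corrected query:
SELECT c.id, p.name, c.sales FROM authors p JOIN novels c ON c.author_id = p.id

Result:
id | name    | sales
---+---------+------
1  | Orwell  | 23420
2  | Le Guin | 44755
3  | Orwell  | 66618
4  | Orwell  | 6004 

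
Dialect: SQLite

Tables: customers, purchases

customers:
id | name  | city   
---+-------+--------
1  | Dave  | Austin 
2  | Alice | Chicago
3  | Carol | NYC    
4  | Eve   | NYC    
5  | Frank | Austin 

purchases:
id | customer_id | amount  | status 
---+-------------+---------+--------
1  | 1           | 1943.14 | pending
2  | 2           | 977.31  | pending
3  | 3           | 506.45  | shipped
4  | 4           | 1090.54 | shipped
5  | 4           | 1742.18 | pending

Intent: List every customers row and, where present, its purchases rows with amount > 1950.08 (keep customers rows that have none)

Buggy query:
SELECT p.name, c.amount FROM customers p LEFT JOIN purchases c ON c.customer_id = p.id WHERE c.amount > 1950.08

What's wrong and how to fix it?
Bug: Filtering c.amount in WHERE discards the NULL rows produced by LEFT JOIN, turning it into an inner join

Fix: Put 'c.amount > 1950.08' in the JOIN's ON clause instead of WHERE

Corrected query:
SELECT p.name, c.amount FROM customers p LEFT JOIN purchases c ON c.customer_id = p.id AND c.amount > 1950.08

Result:
name  | amount
------+-------
Dave  | NULL  
Alice | NULL  
Carol | NULL  
Eve   | NULL  
Frank | NULL  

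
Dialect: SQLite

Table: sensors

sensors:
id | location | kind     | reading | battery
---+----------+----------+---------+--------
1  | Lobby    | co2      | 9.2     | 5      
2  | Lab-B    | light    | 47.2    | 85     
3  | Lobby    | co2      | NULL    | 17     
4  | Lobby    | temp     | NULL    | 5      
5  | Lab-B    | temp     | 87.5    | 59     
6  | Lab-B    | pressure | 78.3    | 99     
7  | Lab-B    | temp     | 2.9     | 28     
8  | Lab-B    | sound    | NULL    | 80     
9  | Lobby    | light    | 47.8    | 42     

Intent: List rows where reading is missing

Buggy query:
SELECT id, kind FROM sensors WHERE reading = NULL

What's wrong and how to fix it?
Bug: '= NULL' is always unknown in SQL three-valued logic, so no rows match

Fix: Use IS NULL to test for NULL

Corrected query:
SELECT id, kind FROM sensors WHERE reading IS NULL

Result:
id | kind 
---+------
3  | co2  
4  | temp 
8  | sound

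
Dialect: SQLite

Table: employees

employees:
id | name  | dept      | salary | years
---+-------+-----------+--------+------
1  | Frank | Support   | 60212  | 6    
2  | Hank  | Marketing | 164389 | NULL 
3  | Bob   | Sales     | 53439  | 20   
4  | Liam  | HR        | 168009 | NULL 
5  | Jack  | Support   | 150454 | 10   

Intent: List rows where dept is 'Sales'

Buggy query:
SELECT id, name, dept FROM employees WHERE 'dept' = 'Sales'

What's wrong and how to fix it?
Bug: 'dept' in single quotes is a string literal, not the column; the comparison is literal-vs-literal and never true

Fix: Reference the column as dept without single quotes

Corrected query:
SELECT id, name, dept FROM employees WHERE dept = 'Sales'

Result:
id | name | dept 
---+------+------
3  | Bob  | Sales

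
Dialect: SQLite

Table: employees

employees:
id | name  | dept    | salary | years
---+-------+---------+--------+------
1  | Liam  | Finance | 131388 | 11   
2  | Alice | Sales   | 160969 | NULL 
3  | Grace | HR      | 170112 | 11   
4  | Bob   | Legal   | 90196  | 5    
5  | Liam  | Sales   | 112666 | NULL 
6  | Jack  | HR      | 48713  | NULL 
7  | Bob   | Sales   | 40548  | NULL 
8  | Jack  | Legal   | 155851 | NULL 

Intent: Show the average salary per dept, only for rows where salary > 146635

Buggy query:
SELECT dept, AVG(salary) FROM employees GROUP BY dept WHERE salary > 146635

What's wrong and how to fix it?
Bug: Row-level WHERE must come before GROUP BY in the clause order

Fix: Move the WHERE clause before GROUP BY

Corrected query:
SELECT dept, AVG(salary) FROM employees WHERE salary > 146635 GROUP BY dept

Result:
dept  | AVG(salary)
------+------------
HR    | 170112     
Legal | 155851     
Sales | 160969     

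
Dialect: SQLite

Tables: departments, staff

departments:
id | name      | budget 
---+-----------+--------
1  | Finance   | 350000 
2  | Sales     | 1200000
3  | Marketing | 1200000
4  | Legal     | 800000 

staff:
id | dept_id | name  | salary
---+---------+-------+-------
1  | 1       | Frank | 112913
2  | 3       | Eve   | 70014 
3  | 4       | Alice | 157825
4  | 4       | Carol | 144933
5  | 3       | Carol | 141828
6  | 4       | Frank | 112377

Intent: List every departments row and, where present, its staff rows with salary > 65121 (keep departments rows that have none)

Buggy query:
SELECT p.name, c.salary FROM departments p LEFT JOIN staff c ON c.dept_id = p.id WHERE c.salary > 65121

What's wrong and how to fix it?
Bug: Filtering c.salary in WHERE discards the NULL rows produced by LEFT JOIN, turning it into an inner join

Fix: Put 'c.salary > 65121' in the JOIN's ON clause instead of WHERE

Corrected query:
SELECT p.name, c.salary FROM departments p LEFT JOIN staff c ON c.dept_id = p.id AND c.salary > 65121

Result:
name      | salary
----------+-------
Finance   | 112913
Sales     | NULL  
Marketing | 70014 
Marketing | 141828
Legal     | 112377
Legal     | 144933
Legal     | 157825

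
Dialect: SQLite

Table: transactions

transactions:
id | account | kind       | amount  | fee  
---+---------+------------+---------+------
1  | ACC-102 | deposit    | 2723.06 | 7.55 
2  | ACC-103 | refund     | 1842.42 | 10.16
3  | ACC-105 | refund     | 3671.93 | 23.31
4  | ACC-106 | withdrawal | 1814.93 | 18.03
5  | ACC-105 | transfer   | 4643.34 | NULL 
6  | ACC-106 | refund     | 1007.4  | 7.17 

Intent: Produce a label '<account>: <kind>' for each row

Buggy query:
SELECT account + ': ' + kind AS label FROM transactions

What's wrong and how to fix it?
Bug: SQLite uses || for string concatenation; + coerces text to numbers (yielding 0)

Fix: Replace + with || to concatenate text

Corrected query:
SELECT account || ': ' || kind AS label FROM transactions

Result:
label              
-------------------
ACC-102: deposit   
ACC-103: refund    
ACC-105: refund    
ACC-106: withdrawal
ACC-105: transfer  
ACC-106: refund    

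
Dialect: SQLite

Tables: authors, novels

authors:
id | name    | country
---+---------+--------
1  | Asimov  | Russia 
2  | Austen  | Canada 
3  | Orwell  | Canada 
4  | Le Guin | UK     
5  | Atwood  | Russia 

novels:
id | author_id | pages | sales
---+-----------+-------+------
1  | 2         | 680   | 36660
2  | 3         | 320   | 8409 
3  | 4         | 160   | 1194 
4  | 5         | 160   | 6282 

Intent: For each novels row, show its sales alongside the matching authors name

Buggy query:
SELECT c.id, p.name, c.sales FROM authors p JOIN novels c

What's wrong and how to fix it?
Bug: JOIN with no ON clause produces a cartesian product; every novels row pairs with every authors row

Fix: Specify the join condition linking the foreign key to the parent id

Corrected query:
SELECT c.id, p.name, c.sales FROM authors p JOIN novels c ON c.author_id = p.id

Result:
id | name    | sales
---+---------+------
1  | Austen  | 36660
2  | Orwell  | 8409 
3  | Le Guin | 1194 
4  | Atwood  | 6282 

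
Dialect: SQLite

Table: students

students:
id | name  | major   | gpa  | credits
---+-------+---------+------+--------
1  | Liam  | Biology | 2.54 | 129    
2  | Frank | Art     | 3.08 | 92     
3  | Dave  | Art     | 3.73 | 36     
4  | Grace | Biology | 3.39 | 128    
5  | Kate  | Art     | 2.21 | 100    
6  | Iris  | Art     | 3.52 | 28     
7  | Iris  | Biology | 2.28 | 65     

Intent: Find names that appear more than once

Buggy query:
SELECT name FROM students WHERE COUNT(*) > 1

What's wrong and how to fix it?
Bug: WHERE can't reference COUNT(*); aggregates are computed after WHERE

Fix: GROUP BY name, then filter groups with HAVING COUNT(*) > 1

Corrected query:
SELECT name FROM students GROUP BY name HAVING COUNT(*) > 1

Result:
name
----
Iris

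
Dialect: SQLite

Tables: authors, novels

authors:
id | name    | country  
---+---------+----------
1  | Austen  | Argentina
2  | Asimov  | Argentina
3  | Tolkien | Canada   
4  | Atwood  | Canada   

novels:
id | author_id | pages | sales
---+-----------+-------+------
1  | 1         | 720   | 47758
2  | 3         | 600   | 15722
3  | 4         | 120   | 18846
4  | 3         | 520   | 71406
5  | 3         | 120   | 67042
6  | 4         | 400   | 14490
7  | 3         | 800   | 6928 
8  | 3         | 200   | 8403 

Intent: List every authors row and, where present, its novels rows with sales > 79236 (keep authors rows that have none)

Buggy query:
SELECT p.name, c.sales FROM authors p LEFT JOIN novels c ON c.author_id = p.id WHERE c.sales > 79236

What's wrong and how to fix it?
Bug: Filtering c.sales in WHERE discards the NULL rows produced by LEFT JOIN, turning it into an inner join

Fix: Put 'c.sales > 79236' in the JOIN's ON clause instead of WHERE

Corrected query:
SELECT p.name, c.sales FROM authors p LEFT JOIN novels c ON c.author_id = p.id AND c.sales > 79236

Result:
name    | sales
--------+------
Austen  | NULL 
Asimov  | NULL 
Tolkien | NULL 
Atwood  | NULL 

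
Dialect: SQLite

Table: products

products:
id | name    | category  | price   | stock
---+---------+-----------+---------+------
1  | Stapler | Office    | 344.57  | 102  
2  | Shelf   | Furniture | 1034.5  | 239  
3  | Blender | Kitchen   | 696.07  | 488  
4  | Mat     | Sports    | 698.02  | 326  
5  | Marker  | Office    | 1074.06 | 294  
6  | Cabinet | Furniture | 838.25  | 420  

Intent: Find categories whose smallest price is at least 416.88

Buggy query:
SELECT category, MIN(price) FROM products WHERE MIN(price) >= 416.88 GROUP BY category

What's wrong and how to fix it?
Bug: MIN() in WHERE is a misuse of aggregate

Fix: Use HAVING for the per-group MIN condition

Corrected query:
SELECT category, MIN(price) FROM products GROUP BY category HAVING MIN(price) >= 416.88

Result:
category  | MIN(price)
----------+-----------
Furniture | 838.25    
Kitchen   | 696.07    
Sports    | 698.02    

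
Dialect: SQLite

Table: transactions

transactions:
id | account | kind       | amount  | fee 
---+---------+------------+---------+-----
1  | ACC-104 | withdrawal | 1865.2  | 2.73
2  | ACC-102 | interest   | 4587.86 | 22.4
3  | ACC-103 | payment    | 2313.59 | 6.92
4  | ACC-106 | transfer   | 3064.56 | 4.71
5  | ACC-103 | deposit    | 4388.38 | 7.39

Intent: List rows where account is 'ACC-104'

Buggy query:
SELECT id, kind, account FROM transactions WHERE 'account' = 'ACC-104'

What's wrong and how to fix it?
Bug: 'account' in single quotes is a string literal, not the column; the comparison is literal-vs-literal and never true

Fix: Reference the column as account without single quotes

Corrected query:
SELECT id, kind, account FROM transactions WHERE account = 'ACC-104'

Result:
id | kind       | account
---+------------+--------
1  | withdrawal | ACC-104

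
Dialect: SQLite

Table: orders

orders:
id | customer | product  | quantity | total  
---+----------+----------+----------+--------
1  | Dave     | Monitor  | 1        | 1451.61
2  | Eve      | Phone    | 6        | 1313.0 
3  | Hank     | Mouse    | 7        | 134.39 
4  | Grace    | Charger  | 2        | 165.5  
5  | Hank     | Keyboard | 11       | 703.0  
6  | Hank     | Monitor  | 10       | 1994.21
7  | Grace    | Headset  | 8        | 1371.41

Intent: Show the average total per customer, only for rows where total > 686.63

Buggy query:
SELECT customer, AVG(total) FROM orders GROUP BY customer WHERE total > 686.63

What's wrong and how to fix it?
Bug: Row-level WHERE must come before GROUP BY in the clause order

Fix: Move the WHERE clause before GROUP BY

Corrected query:
SELECT customer, AVG(total) FROM orders WHERE total > 686.63 GROUP BY customer

Result:
customer | AVG(total)
---------+-----------
Dave     | 1451.61   
Eve      | 1313      
Grace    | 1371.41   
Hank     | 1348.605  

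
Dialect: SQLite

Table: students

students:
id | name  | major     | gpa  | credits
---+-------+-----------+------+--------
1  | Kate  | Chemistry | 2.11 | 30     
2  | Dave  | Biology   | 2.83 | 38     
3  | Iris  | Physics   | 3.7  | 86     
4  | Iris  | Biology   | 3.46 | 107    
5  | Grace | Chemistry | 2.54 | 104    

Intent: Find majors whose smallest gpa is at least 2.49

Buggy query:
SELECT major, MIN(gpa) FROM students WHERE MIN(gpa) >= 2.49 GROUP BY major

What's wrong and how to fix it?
Bug: Aggregates like MIN are computed per group after WHERE runs

Fix: Replace WHERE with HAVING after the GROUP BY

Corrected query:
SELECT major, MIN(gpa) FROM students GROUP BY major HAVING MIN(gpa) >= 2.49

Result:
major   | MIN(gpa)
--------+---------
Biology | 2.83    
Physics | 3.7     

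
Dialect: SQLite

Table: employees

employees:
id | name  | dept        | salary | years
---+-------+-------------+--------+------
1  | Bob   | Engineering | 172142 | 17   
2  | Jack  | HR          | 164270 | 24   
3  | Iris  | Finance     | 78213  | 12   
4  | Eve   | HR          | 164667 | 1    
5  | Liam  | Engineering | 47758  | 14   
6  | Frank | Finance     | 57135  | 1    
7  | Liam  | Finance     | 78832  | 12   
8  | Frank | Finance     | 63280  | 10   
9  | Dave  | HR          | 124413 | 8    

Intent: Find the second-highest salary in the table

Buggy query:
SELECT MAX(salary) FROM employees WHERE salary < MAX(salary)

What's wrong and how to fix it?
Bug: The inner MAX is an aggregate inside WHERE, which is not allowed

Fix: Compute the overall MAX in a subquery, then take MAX of rows below it

Corrected query:
SELECT MAX(salary) FROM employees WHERE salary < (SELECT MAX(salary) FROM employees)

Result:
MAX(salary)
-----------
164667     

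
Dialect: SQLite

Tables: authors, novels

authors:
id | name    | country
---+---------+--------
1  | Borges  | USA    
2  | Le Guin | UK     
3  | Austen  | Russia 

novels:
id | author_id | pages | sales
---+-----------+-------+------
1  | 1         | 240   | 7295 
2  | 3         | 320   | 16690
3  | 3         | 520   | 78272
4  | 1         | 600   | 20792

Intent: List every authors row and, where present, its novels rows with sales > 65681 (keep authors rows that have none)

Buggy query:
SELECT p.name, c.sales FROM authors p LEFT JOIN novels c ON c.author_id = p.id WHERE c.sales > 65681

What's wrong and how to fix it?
Bug: Filtering c.sales in WHERE discards the NULL rows produced by LEFT JOIN, turning it into an inner join

Fix: Put 'c.sales > 65681' in the JOIN's ON clause instead of WHERE

Corrected query:
SELECT p.name, c.sales FROM authors p LEFT JOIN novels c ON c.author_id = p.id AND c.sales > 65681

Result:
name    | sales
--------+------
Borges  | NULL 
Le Guin | NULL 
Austen  | 78272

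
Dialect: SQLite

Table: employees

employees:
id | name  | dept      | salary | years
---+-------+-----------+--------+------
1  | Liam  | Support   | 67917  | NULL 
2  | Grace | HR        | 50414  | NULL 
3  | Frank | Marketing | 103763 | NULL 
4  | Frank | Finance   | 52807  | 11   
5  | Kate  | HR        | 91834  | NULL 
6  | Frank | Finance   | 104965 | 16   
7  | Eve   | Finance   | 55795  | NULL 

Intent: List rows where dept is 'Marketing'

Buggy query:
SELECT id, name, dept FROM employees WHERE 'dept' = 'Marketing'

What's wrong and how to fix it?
Bug: Single quotes denote string literals in SQL; the column name is being compared as a constant string

Fix: Reference the column as dept without single quotes

Corrected query:
SELECT id, name, dept FROM employees WHERE dept = 'Marketing'

Result:
id | name  | dept     
---+-------+----------
3  | Frank | Marketing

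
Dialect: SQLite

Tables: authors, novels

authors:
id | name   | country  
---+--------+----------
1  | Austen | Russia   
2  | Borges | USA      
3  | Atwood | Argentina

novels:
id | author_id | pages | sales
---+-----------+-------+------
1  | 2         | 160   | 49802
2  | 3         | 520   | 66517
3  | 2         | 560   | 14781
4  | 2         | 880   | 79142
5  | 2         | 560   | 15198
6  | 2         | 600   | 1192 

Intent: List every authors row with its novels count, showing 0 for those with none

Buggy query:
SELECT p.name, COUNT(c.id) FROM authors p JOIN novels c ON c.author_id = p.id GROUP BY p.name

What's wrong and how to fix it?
Bug: An inner join excludes parents with zero children

Fix: Use LEFT JOIN so parents without children still appear (COUNT(c.id) gives 0)

Corrected query:
SELECT p.name, COUNT(c.id) FROM authors p LEFT JOIN novels c ON c.author_id = p.id GROUP BY p.name

Result:
name   | COUNT(c.id)
-------+------------
Atwood | 1          
Austen | 0          
Borges | 5          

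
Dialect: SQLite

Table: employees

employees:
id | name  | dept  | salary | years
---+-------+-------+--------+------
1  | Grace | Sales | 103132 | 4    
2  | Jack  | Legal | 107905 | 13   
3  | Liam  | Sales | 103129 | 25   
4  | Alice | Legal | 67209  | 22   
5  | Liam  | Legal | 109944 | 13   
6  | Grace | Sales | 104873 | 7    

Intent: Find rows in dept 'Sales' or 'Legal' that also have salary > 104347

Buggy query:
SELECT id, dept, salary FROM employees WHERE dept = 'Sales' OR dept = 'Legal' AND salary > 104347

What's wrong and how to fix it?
Bug: AND binds tighter than OR, so this parses as dept = 'Sales' OR (dept = 'Legal' AND salary > 104347)

Fix: Add parentheses around the OR so the AND applies to both alternatives

Corrected query:
SELECT id, dept, salary FROM employees WHERE (dept = 'Sales' OR dept = 'Legal') AND salary > 104347

Result:
id | dept  | salary
---+-------+-------
2  | Legal | 107905
5  | Legal | 109944
6  | Sales | 104873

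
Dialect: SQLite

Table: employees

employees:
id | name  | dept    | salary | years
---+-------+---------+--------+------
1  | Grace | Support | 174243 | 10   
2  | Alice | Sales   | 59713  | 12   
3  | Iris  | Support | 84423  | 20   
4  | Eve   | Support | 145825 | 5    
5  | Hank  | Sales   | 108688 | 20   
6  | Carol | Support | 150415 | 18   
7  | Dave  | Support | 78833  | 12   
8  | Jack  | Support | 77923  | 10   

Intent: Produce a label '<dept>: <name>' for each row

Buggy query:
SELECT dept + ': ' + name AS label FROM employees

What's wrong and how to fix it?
Bug: '+' is numeric addition; on text columns SQLite converts them to 0 instead of concatenating

Fix: Replace + with || to concatenate text

Corrected query:
SELECT dept || ': ' || name AS label FROM employees

Result:
label         
--------------
Support: Grace
Sales: Alice  
Support: Iris 
Support: Eve  
Sales: Hank   
Support: Carol
Support: Dave 
Support: Jack 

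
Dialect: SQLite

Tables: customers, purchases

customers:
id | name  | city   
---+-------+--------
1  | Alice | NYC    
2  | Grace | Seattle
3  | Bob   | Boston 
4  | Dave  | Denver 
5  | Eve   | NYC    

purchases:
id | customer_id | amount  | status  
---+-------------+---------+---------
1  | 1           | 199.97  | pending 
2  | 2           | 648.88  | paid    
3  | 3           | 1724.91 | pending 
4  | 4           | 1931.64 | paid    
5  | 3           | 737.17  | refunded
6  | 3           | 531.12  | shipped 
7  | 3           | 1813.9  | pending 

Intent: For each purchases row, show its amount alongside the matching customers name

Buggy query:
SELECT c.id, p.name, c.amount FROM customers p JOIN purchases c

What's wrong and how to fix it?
Bug: JOIN with no ON clause produces a cartesian product; every purchases row pairs with every customers row

Fix: Specify the join condition linking the foreign key to the parent id

Corrected query:
SELECT c.id, p.name, c.amount FROM customers p JOIN purchases c ON c.customer_id = p.id

Result:
id | name  | amount 
---+-------+--------
1  | Alice | 199.97 
2  | Grace | 648.88 
3  | Bob   | 1724.91
4  | Dave  | 1931.64
5  | Bob   | 737.17 
6  | Bob   | 531.12 
7  | Bob   | 1813.9 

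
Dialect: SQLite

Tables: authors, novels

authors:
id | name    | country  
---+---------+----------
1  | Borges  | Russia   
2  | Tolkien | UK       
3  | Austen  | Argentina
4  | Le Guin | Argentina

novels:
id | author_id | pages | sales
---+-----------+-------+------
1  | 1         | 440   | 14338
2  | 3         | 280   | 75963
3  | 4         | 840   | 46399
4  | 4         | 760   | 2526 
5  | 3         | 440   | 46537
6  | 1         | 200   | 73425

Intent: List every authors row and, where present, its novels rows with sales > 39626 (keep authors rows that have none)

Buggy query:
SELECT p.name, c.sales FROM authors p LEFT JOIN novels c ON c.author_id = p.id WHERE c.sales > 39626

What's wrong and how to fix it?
Bug: Filtering c.sales in WHERE discards the NULL rows produced by LEFT JOIN, turning it into an inner join

Fix: Move the right-table condition into the ON clause so unmatched parents are kept

Corrected query:
SELECT p.name, c.sales FROM authors p LEFT JOIN novels c ON c.author_id = p.id AND c.sales > 39626

Result:
name    | sales
--------+------
Borges  | 73425
Tolkien | NULL 
Austen  | 46537
Austen  | 75963
Le Guin | 46399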